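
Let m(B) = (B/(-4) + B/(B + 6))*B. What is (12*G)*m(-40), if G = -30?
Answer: 2736000/17 ≈ 1.6094e+5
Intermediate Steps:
m(B) = B*(-B/4 + B/(6 + B)) (m(B) = (B*(-¼) + B/(6 + B))*B = (-B/4 + B/(6 + B))*B = B*(-B/4 + B/(6 + B)))
(12*G)*m(-40) = (12*(-30))*((¼)*(-40)²*(-2 - 1*(-40))/(6 - 40)) = -90*1600*(-2 + 40)/(-34) = -90*1600*(-1)*38/34 = -360*(-7600/17) = 2736000/17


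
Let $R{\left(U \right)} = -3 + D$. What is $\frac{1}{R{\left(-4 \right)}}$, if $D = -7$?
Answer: $- \frac{1}{10} \approx -0.1$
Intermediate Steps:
$R{\left(U \right)} = -10$ ($R{\left(U \right)} = -3 - 7 = -10$)
$\frac{1}{R{\left(-4 \right)}} = \frac{1}{-10} = - \frac{1}{10}$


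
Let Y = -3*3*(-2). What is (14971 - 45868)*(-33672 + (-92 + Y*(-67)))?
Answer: 1080468090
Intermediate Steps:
Y = 18 (Y = -9*(-2) = 18)
(14971 - 45868)*(-33672 + (-92 + Y*(-67))) = (14971 - 45868)*(-33672 + (-92 + 18*(-67))) = -30897*(-33672 + (-92 - 1206)) = -30897*(-33672 - 1298) = -30897*(-34970) = 1080468090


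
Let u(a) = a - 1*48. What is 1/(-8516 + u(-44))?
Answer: -1/8608 ≈ -0.00011617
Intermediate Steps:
u(a) = -48 + a (u(a) = a - 48 = -48 + a)
1/(-8516 + u(-44)) = 1/(-8516 + (-48 - 44)) = 1/(-8516 - 92) = 1/(-8608) = -1/8608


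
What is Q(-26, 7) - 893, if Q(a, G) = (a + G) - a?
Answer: -886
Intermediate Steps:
Q(a, G) = G (Q(a, G) = (G + a) - a = G)
Q(-26, 7) - 893 = 7 - 893 = -886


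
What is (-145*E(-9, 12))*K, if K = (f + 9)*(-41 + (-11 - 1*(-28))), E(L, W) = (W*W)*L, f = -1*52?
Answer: 193933440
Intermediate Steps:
f = -52
E(L, W) = L*W² (E(L, W) = W²*L = L*W²)
K = 1032 (K = (-52 + 9)*(-41 + (-11 - 1*(-28))) = -43*(-41 + (-11 + 28)) = -43*(-41 + 17) = -43*(-24) = 1032)
(-145*E(-9, 12))*K = -(-1305)*12²*1032 = -(-1305)*144*1032 = -145*(-1296)*1032 = 187920*1032 = 193933440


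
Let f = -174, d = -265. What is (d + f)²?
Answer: 192721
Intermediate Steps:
(d + f)² = (-265 - 174)² = (-439)² = 192721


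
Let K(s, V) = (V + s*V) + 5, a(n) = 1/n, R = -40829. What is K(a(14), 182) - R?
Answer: 41029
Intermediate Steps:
K(s, V) = 5 + V + V*s (K(s, V) = (V + V*s) + 5 = 5 + V + V*s)
K(a(14), 182) - R = (5 + 182 + 182/14) - 1*(-40829) = (5 + 182 + 182*(1/14)) + 40829 = (5 + 182 + 13) + 40829 = 200 + 40829 = 41029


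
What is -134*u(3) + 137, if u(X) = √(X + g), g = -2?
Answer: 3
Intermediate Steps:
u(X) = √(-2 + X) (u(X) = √(X - 2) = √(-2 + X))
-134*u(3) + 137 = -134*√(-2 + 3) + 137 = -134*√1 + 137 = -134*1 + 137 = -134 + 137 = 3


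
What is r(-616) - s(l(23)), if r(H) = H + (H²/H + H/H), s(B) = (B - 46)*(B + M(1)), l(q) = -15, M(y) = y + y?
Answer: -2024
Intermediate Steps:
M(y) = 2*y
s(B) = (-46 + B)*(2 + B) (s(B) = (B - 46)*(B + 2*1) = (-46 + B)*(B + 2) = (-46 + B)*(2 + B))
r(H) = 1 + 2*H (r(H) = H + (H + 1) = H + (1 + H) = 1 + 2*H)
r(-616) - s(l(23)) = (1 + 2*(-616)) - (-92 + (-15)² - 44*(-15)) = (1 - 1232) - (-92 + 225 + 660) = -1231 - 1*793 = -1231 - 793 = -2024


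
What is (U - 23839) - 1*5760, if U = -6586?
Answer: -36185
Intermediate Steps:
(U - 23839) - 1*5760 = (-6586 - 23839) - 1*5760 = -30425 - 5760 = -36185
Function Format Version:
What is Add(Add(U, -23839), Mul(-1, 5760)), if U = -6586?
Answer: -36185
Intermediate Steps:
Add(Add(U, -23839), Mul(-1, 5760)) = Add(Add(-6586, -23839), Mul(-1, 5760)) = Add(-30425, -5760) = -36185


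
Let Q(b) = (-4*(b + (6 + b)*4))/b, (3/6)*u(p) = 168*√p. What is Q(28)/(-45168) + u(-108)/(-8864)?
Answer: 41/79044 - 63*I*√3/277 ≈ 0.0005187 - 0.39393*I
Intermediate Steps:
u(p) = 336*√p (u(p) = 2*(168*√p) = 336*√p)
Q(b) = (-96 - 20*b)/b (Q(b) = (-4*(b + (24 + 4*b)))/b = (-4*(24 + 5*b))/b = (-96 - 20*b)/b)
Q(28)/(-45168) + u(-108)/(-8864) = (-20 - 96/28)/(-45168) + (336*√(-108))/(-8864) = (-20 - 96*1/28)*(-1/45168) + (336*(6*I*√3))*(-1/8864) = (-20 - 24/7)*(-1/45168) + (2016*I*√3)*(-1/8864) = -164/7*(-1/45168) - 63*I*√3/277 = 41/79044 - 63*I*√3/277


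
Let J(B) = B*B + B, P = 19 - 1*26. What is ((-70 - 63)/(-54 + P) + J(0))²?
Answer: 17689/3721 ≈ 4.7538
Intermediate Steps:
P = -7 (P = 19 - 26 = -7)
J(B) = B + B² (J(B) = B² + B = B + B²)
((-70 - 63)/(-54 + P) + J(0))² = ((-70 - 63)/(-54 - 7) + 0*(1 + 0))² = (-133/(-61) + 0*1)² = (-133*(-1/61) + 0)² = (133/61 + 0)² = (133/61)² = 17689/3721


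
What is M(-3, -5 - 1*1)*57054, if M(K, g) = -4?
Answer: -228216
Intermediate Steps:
M(-3, -5 - 1*1)*57054 = -4*57054 = -228216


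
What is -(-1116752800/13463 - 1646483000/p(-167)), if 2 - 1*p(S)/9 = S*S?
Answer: 258119367373400/3378984129 ≈ 76390.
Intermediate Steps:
p(S) = 18 - 9*S² (p(S) = 18 - 9*S*S = 18 - 9*S²)
-(-1116752800/13463 - 1646483000/p(-167)) = -(-1116752800/13463 - 1646483000/(18 - 9*(-167)²)) = -(-1116752800/13463 - 1646483000/(18 - 9*27889)) = -(-1116752800/13463 - 1646483000/(18 - 251001)) = -89800/(1/(-12436/13463 - 18335/(-250983))) = -89800/(1/(-12436/13463 - 18335*(-1/250983))) = -89800/(1/(-12436/13463 + 18335/250983)) = -89800/(1/(-2874380483/3378984129)) = -89800/(-3378984129/2874380483) = -89800*(-2874380483/3378984129) = 258119367373400/3378984129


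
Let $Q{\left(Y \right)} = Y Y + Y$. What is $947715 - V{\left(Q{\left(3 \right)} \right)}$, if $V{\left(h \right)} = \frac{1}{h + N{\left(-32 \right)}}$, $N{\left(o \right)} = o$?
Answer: $\frac{18954301}{20} \approx 9.4772 \cdot 10^{5}$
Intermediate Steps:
$Q{\left(Y \right)} = Y + Y^{2}$ ($Q{\left(Y \right)} = Y^{2} + Y = Y + Y^{2}$)
$V{\left(h \right)} = \frac{1}{-32 + h}$ ($V{\left(h \right)} = \frac{1}{h - 32} = \frac{1}{-32 + h}$)
$947715 - V{\left(Q{\left(3 \right)} \right)} = 947715 - \frac{1}{-32 + 3 \left(1 + 3\right)} = 947715 - \frac{1}{-32 + 3 \cdot 4} = 947715 - \frac{1}{-32 + 12} = 947715 - \frac{1}{-20} = 947715 - - \frac{1}{20} = 947715 + \frac{1}{20} = \frac{18954301}{20}$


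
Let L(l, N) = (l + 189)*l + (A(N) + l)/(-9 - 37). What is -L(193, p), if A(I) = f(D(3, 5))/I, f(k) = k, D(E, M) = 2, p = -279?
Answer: -946145639/12834 ≈ -73722.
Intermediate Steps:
A(I) = 2/I
L(l, N) = -1/(23*N) - l/46 + l*(189 + l) (L(l, N) = (l + 189)*l + (2/N + l)/(-9 - 37) = (189 + l)*l + (l + 2/N)/(-46) = l*(189 + l) + (l + 2/N)*(-1/46) = l*(189 + l) + (-1/(23*N) - l/46) = -1/(23*N) - l/46 + l*(189 + l))
-L(193, p) = -(-2 - 279*193*(8693 + 46*193))/(46*(-279)) = -(-1)*(-2 - 279*193*(8693 + 8878))/(46*279) = -(-1)*(-2 - 279*193*17571)/(46*279) = -(-1)*(-2 - 946145637)/(46*279) = -(-1)*(-946145639)/(46*279) = -1*946145639/12834 = -946145639/12834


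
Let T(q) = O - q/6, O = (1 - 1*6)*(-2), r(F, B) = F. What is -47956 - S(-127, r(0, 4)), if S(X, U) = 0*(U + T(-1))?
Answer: -47956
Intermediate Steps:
O = 10 (O = (1 - 6)*(-2) = -5*(-2) = 10)
T(q) = 10 - q/6
S(X, U) = 0 (S(X, U) = 0*(U + (10 - ⅙*(-1))) = 0*(U + (10 + ⅙)) = 0*(U + 61/6) = 0*(61/6 + U) = 0)
-47956 - S(-127, r(0, 4)) = -47956 - 1*0 = -47956 + 0 = -47956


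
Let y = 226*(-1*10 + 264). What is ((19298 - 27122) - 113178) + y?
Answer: -63598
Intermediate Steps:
y = 57404 (y = 226*(-10 + 264) = 226*254 = 57404)
((19298 - 27122) - 113178) + y = ((19298 - 27122) - 113178) + 57404 = (-7824 - 113178) + 57404 = -121002 + 57404 = -63598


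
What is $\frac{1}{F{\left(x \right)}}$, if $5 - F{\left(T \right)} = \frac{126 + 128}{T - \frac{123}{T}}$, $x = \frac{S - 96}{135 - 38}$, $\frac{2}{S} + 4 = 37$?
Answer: $\frac{1250283767}{3677289871} \approx 0.34$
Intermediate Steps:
$S = \frac{2}{33}$ ($S = \frac{2}{-4 + 37} = \frac{2}{33} \approx 0.060606$)
$x = - \frac{3166}{3201}$ ($x = \frac{\frac{2}{33} - 96}{135 - 38} = - \frac{3166}{33 \cdot 97} = \left(- \frac{3166}{33}\right) \frac{1}{97} = - \frac{3166}{3201} \approx -0.98907$)
$F{\left(T \right)} = 5 - \frac{254}{T - \frac{123}{T}}$ ($F{\left(T \right)} = 5 - \frac{126 + 128}{T - \frac{123}{T}} = 5 - \frac{254}{T - \frac{123}{T}}$)
$\frac{1}{F{\left(x \right)}} = \frac{1}{\frac{1}{-123 + \left(- \frac{3166}{3201}\right)^{2}} \left(-615 - - \frac{804164}{3201} + 5 \left(- \frac{3166}{3201}\right)^{2}\right)} = \frac{1}{\frac{1}{-123 + \frac{10023556}{10246401}} \left(-615 + \frac{804164}{3201} + 5 \cdot \frac{10023556}{10246401}\right)} = \frac{1}{\frac{1}{- \frac{1250283767}{10246401}} \left(-615 + \frac{804164}{3201} + \frac{50117780}{10246401}\right)} = \frac{1}{\left(- \frac{10246401}{1250283767}\right) \left(- \frac{3677289871}{10246401}\right)} = \frac{1}{\frac{3677289871}{1250283767}} = \frac{1250283767}{3677289871}$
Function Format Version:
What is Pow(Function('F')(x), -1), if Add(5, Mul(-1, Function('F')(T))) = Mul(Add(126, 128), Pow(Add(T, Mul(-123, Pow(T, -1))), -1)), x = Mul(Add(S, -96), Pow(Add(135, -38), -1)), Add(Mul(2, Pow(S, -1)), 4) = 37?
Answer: Rational(1250283767, 3677289871) ≈ 0.34000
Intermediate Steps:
S = Rational(2, 33) (S = Mul(2, Pow(Add(-4, 37), -1)) = Mul(2, Pow(33, -1)) = Mul(2, Rational(1, 33)) = Rational(2, 33) ≈ 0.060606)
x = Rational(-3166, 3201) (x = Mul(Add(Rational(2, 33), -96), Pow(Add(135, -38), -1)) = Mul(Rational(-3166, 33), Pow(97, -1)) = Mul(Rational(-3166, 33), Rational(1, 97)) = Rational(-3166, 3201) ≈ -0.98907)
Function('F')(T) = Add(5, Mul(-254, Pow(Add(T, Mul(-123, Pow(T, -1))), -1))) (Function('F')(T) = Add(5, Mul(-1, Mul(Add(126, 128), Pow(Add(T, Mul(-123, Pow(T, -1))), -1)))) = Add(5, Mul(-1, Mul(254, Pow(Add(T, Mul(-123, Pow(T, -1))), -1)))) = Add(5, Mul(-254, Pow(Add(T, Mul(-123, Pow(T, -1))), -1))))
Pow(Function('F')(x), -1) = Pow(Mul(Pow(Add(-123, Pow(Rational(-3166, 3201), 2)), -1), Add(-615, Mul(-254, Rational(-3166, 3201)), Mul(5, Pow(Rational(-3166, 3201), 2)))), -1) = Pow(Mul(Pow(Add(-123, Rational(10023556, 10246401)), -1), Add(-615, Rational(804164, 3201), Mul(5, Rational(10023556, 10246401)))), -1) = Pow(Mul(Pow(Rational(-1250283767, 10246401), -1), Add(-615, Rational(804164, 3201), Rational(50117780, 10246401))), -1) = Pow(Mul(Rational(-10246401, 1250283767), Rational(-3677289871, 10246401)), -1) = Pow(Rational(3677289871, 1250283767), -1) = Rational(1250283767, 3677289871)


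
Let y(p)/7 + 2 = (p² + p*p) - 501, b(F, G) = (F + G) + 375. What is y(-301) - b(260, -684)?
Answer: 1264942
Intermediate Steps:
b(F, G) = 375 + F + G
y(p) = -3521 + 14*p² (y(p) = -14 + 7*((p² + p*p) - 501) = -14 + 7*((p² + p²) - 501) = -14 + 7*(2*p² - 501) = -14 + 7*(-501 + 2*p²) = -14 + (-3507 + 14*p²) = -3521 + 14*p²)
y(-301) - b(260, -684) = (-3521 + 14*(-301)²) - (375 + 260 - 684) = (-3521 + 14*90601) - 1*(-49) = (-3521 + 1268414) + 49 = 1264893 + 49 = 1264942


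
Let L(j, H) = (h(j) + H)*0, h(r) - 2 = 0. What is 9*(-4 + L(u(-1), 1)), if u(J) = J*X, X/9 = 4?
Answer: -36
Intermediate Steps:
X = 36 (X = 9*4 = 36)
h(r) = 2 (h(r) = 2 + 0 = 2)
u(J) = 36*J (u(J) = J*36 = 36*J)
L(j, H) = 0 (L(j, H) = (2 + H)*0 = 0)
9*(-4 + L(u(-1), 1)) = 9*(-4 + 0) = 9*(-4) = -36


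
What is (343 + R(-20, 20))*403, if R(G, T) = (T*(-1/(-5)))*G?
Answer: 105989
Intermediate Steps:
R(G, T) = G*T/5 (R(G, T) = (T*(-1*(-1/5)))*G = (T*(1/5))*G = (T/5)*G = G*T/5)
(343 + R(-20, 20))*403 = (343 + (1/5)*(-20)*20)*403 = (343 - 80)*403 = 263*403 = 105989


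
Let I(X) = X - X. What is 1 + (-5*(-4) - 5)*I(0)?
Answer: 1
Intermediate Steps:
I(X) = 0
1 + (-5*(-4) - 5)*I(0) = 1 + (-5*(-4) - 5)*0 = 1 + (20 - 5)*0 = 1 + 15*0 = 1 + 0 = 1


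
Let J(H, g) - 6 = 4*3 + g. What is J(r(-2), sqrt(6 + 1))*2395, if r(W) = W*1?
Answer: 43110 + 2395*sqrt(7) ≈ 49447.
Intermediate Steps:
r(W) = W
J(H, g) = 18 + g (J(H, g) = 6 + (4*3 + g) = 6 + (12 + g) = 18 + g)
J(r(-2), sqrt(6 + 1))*2395 = (18 + sqrt(6 + 1))*2395 = (18 + sqrt(7))*2395 = 43110 + 2395*sqrt(7)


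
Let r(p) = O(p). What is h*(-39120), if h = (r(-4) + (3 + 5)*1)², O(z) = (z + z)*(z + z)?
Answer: -202798080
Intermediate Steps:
O(z) = 4*z² (O(z) = (2*z)*(2*z) = 4*z²)
r(p) = 4*p²
h = 5184 (h = (4*(-4)² + (3 + 5)*1)² = (4*16 + 8*1)² = (64 + 8)² = 72² = 5184)
h*(-39120) = 5184*(-39120) = -202798080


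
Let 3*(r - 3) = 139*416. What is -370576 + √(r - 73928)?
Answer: -370576 + I*√491853/3 ≈ -3.7058e+5 + 233.77*I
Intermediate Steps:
r = 57833/3 (r = 3 + (139*416)/3 = 3 + (⅓)*57824 = 3 + 57824/3 = 57833/3 ≈ 19278.)
-370576 + √(r - 73928) = -370576 + √(57833/3 - 73928) = -370576 + √(-163951/3) = -370576 + I*√491853/3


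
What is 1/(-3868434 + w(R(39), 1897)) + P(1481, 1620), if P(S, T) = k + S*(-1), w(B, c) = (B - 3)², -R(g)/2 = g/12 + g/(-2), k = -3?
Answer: -22957858424/15470255 ≈ -1484.0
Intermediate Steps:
R(g) = 5*g/6 (R(g) = -2*(g/12 + g/(-2)) = -2*(g*(1/12) + g*(-½)) = -2*(g/12 - g/2) = -(-5)*g/6 = 5*g/6)
w(B, c) = (-3 + B)²
P(S, T) = -3 - S (P(S, T) = -3 + S*(-1) = -3 - S)
1/(-3868434 + w(R(39), 1897)) + P(1481, 1620) = 1/(-3868434 + (-3 + (⅚)*39)²) + (-3 - 1*1481) = 1/(-3868434 + (-3 + 65/2)²) + (-3 - 1481) = 1/(-3868434 + (59/2)²) - 1484 = 1/(-3868434 + 3481/4) - 1484 = 1/(-15470255/4) - 1484 = -4/15470255 - 1484 = -22957858424/15470255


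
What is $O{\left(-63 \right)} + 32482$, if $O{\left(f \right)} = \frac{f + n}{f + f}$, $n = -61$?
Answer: $\frac{2046428}{63} \approx 32483.0$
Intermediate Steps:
$O{\left(f \right)} = \frac{-61 + f}{2 f}$ ($O{\left(f \right)} = \frac{f - 61}{f + f} = \frac{-61 + f}{2 f}$)
$O{\left(-63 \right)} + 32482 = \frac{-61 - 63}{2 \left(-63\right)} + 32482 = \frac{1}{2} \left(- \frac{1}{63}\right) \left(-124\right) + 32482 = \frac{62}{63} + 32482 = \frac{2046428}{63}$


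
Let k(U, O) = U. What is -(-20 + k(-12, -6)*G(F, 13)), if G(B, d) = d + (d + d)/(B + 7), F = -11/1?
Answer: 98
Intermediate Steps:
F = -11 (F = -11*1 = -11)
G(B, d) = d + 2*d/(7 + B) (G(B, d) = d + (2*d)/(7 + B) = d + 2*d/(7 + B))
-(-20 + k(-12, -6)*G(F, 13)) = -(-20 - 156*(9 - 11)/(7 - 11)) = -(-20 - 156*(-2)/(-4)) = -(-20 - 156*(-1)*(-2)/4) = -(-20 - 12*13/2) = -(-20 - 78) = -1*(-98) = 98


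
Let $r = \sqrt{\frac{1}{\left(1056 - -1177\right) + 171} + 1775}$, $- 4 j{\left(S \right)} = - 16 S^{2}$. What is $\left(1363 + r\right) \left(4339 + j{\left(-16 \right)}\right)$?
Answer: $7309769 + \frac{5363 \sqrt{2564527701}}{1202} \approx 7.5357 \cdot 10^{6}$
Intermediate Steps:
$j{\left(S \right)} = 4 S^{2}$ ($j{\left(S \right)} = - \frac{\left(-16\right) S^{2}}{4} = 4 S^{2}$)
$r = \frac{\sqrt{2564527701}}{1202}$ ($r = \sqrt{\frac{1}{\left(1056 + 1177\right) + 171} + 1775} = \sqrt{\frac{1}{2233 + 171} + 1775} = \sqrt{\frac{1}{2404} + 1775} = \sqrt{\frac{4267101}{2404}} = \frac{\sqrt{2564527701}}{1202} \approx 42.131$)
$\left(1363 + r\right) \left(4339 + j{\left(-16 \right)}\right) = \left(1363 + \frac{\sqrt{2564527701}}{1202}\right) \left(4339 + 4 \left(-16\right)^{2}\right) = \left(1363 + \frac{\sqrt{2564527701}}{1202}\right) \left(4339 + 4 \cdot 256\right) = \left(1363 + \frac{\sqrt{2564527701}}{1202}\right) \left(4339 + 1024\right) = \left(1363 + \frac{\sqrt{2564527701}}{1202}\right) 5363 = 7309769 + \frac{5363 \sqrt{2564527701}}{1202}$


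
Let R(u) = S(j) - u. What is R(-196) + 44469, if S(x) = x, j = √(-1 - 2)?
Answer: 44665 + I*√3 ≈ 44665.0 + 1.732*I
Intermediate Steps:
j = I*√3 (j = √(-3) = I*√3 ≈ 1.732*I)
R(u) = -u + I*√3 (R(u) = I*√3 - u = -u + I*√3)
R(-196) + 44469 = (-1*(-196) + I*√3) + 44469 = (196 + I*√3) + 44469 = 44665 + I*√3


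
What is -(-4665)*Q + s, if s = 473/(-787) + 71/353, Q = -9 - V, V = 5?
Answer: -18143947502/277811 ≈ -65310.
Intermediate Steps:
Q = -14 (Q = -9 - 1*5 = -9 - 5 = -14)
s = -111092/277811 (s = 473*(-1/787) + 71*(1/353) = -473/787 + 71/353 = -111092/277811 ≈ -0.39988)
-(-4665)*Q + s = -(-4665)*(-14) - 111092/277811 = -933*70 - 111092/277811 = -65310 - 111092/277811 = -18143947502/277811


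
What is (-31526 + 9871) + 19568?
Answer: -2087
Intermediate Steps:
(-31526 + 9871) + 19568 = -21655 + 19568 = -2087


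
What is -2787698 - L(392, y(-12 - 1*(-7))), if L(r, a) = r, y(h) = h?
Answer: -2788090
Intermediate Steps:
-2787698 - L(392, y(-12 - 1*(-7))) = -2787698 - 1*392 = -2787698 - 392 = -2788090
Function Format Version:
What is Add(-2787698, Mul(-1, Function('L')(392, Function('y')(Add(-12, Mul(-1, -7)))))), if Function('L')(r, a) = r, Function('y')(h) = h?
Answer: -2788090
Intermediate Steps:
Add(-2787698, Mul(-1, Function('L')(392, Function('y')(Add(-12, Mul(-1, -7)))))) = Add(-2787698, Mul(-1, 392)) = Add(-2787698, -392) = -2788090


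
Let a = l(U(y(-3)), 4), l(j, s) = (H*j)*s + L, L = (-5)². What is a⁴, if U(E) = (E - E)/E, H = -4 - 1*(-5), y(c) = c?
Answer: 390625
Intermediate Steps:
H = 1 (H = -4 + 5 = 1)
U(E) = 0 (U(E) = 0/E = 0)
L = 25
l(j, s) = 25 + j*s (l(j, s) = (1*j)*s + 25 = j*s + 25 = 25 + j*s)
a = 25 (a = 25 + 0*4 = 25 + 0 = 25)
a⁴ = 25⁴ = 390625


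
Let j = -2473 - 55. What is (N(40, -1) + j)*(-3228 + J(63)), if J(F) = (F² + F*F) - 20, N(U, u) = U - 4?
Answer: -11687480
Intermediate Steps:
N(U, u) = -4 + U
J(F) = -20 + 2*F² (J(F) = (F² + F²) - 20 = 2*F² - 20 = -20 + 2*F²)
j = -2528
(N(40, -1) + j)*(-3228 + J(63)) = ((-4 + 40) - 2528)*(-3228 + (-20 + 2*63²)) = (36 - 2528)*(-3228 + (-20 + 2*3969)) = -2492*(-3228 + (-20 + 7938)) = -2492*(-3228 + 7918) = -2492*4690 = -11687480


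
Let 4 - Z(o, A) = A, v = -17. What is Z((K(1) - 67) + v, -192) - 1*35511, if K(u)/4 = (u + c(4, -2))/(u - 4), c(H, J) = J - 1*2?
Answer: -35315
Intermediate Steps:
c(H, J) = -2 + J (c(H, J) = J - 2 = -2 + J)
K(u) = 4 (K(u) = 4*((u + (-2 - 2))/(u - 4)) = 4*((u - 4)/(-4 + u)) = 4*((-4 + u)/(-4 + u)) = 4*1 = 4)
Z(o, A) = 4 - A
Z((K(1) - 67) + v, -192) - 1*35511 = (4 - 1*(-192)) - 1*35511 = (4 + 192) - 35511 = 196 - 35511 = -35315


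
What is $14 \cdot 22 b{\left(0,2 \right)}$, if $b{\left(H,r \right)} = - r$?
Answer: $-616$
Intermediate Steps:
$14 \cdot 22 b{\left(0,2 \right)} = 14 \cdot 22 \left(\left(-1\right) 2\right) = 308 \left(-2\right) = -616$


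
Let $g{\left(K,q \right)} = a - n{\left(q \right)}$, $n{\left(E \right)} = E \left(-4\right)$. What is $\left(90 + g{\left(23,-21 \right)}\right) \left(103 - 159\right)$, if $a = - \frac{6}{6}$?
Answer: $-280$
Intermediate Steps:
$n{\left(E \right)} = - 4 E$
$a = -1$ ($a = \left(-6\right) \frac{1}{6} = -1$)
$g{\left(K,q \right)} = -1 + 4 q$ ($g{\left(K,q \right)} = -1 - - 4 q = -1 + 4 q$)
$\left(90 + g{\left(23,-21 \right)}\right) \left(103 - 159\right) = \left(90 + \left(-1 + 4 \left(-21\right)\right)\right) \left(103 - 159\right) = \left(90 - 85\right) \left(-56\right) = 5 \left(-56\right) = -280$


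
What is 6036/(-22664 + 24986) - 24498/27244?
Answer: 8963369/5271714 ≈ 1.7003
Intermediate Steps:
6036/(-22664 + 24986) - 24498/27244 = 6036/2322 - 24498*1/27244 = 6036*(1/2322) - 12249/13622 = 1006/387 - 12249/13622 = 8963369/5271714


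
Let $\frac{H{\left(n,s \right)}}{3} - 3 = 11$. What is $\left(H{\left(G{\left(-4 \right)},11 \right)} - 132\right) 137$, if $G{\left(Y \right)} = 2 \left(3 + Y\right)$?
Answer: $-12330$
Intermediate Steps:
$G{\left(Y \right)} = 6 + 2 Y$
$H{\left(n,s \right)} = 42$ ($H{\left(n,s \right)} = 9 + 3 \cdot 11 = 9 + 33 = 42$)
$\left(H{\left(G{\left(-4 \right)},11 \right)} - 132\right) 137 = \left(42 - 132\right) 137 = \left(-90\right) 137 = -12330$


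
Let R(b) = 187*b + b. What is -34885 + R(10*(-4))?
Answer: -42405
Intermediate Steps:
R(b) = 188*b
-34885 + R(10*(-4)) = -34885 + 188*(10*(-4)) = -34885 + 188*(-40) = -34885 - 7520 = -42405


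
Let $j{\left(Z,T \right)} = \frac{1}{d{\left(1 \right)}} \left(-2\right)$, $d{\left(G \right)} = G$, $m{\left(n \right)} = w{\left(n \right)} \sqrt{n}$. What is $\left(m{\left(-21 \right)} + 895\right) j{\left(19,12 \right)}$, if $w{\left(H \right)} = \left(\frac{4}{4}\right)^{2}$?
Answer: $-1790 - 2 i \sqrt{21} \approx -1790.0 - 9.1651 i$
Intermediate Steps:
$w{\left(H \right)} = 1$ ($w{\left(H \right)} = \left(4 \cdot \frac{1}{4}\right)^{2} = 1^{2} = 1$)
$m{\left(n \right)} = \sqrt{n}$ ($m{\left(n \right)} = 1 \sqrt{n} = \sqrt{n}$)
$j{\left(Z,T \right)} = -2$ ($j{\left(Z,T \right)} = 1^{-1} \left(-2\right) = 1 \left(-2\right) = -2$)
$\left(m{\left(-21 \right)} + 895\right) j{\left(19,12 \right)} = \left(\sqrt{-21} + 895\right) \left(-2\right) = \left(i \sqrt{21} + 895\right) \left(-2\right) = \left(895 + i \sqrt{21}\right) \left(-2\right) = -1790 - 2 i \sqrt{21}$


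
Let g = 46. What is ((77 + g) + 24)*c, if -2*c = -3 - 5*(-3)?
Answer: -882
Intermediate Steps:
c = -6 (c = -(-3 - 5*(-3))/2 = -(-3 + 15)/2 = -1/2*12 = -6)
((77 + g) + 24)*c = ((77 + 46) + 24)*(-6) = (123 + 24)*(-6) = 147*(-6) = -882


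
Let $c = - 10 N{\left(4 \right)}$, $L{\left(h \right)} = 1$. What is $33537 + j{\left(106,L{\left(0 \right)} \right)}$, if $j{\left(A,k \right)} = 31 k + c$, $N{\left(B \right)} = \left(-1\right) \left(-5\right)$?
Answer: $33518$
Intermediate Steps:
$N{\left(B \right)} = 5$
$c = -50$ ($c = \left(-10\right) 5 = -50$)
$j{\left(A,k \right)} = -50 + 31 k$ ($j{\left(A,k \right)} = 31 k - 50 = -50 + 31 k$)
$33537 + j{\left(106,L{\left(0 \right)} \right)} = 33537 + \left(-50 + 31 \cdot 1\right) = 33537 + \left(-50 + 31\right) = 33537 - 19 = 33518$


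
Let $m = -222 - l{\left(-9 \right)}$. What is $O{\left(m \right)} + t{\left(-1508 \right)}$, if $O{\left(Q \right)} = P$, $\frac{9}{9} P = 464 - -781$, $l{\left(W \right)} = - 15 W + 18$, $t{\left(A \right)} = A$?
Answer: $-263$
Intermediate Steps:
$l{\left(W \right)} = 18 - 15 W$
$m = -375$ ($m = -222 - \left(18 - -135\right) = -222 - \left(18 + 135\right) = -222 - 153 = -375$)
$P = 1245$ ($P = 464 - -781 = 464 + 781 = 1245$)
$O{\left(Q \right)} = 1245$
$O{\left(m \right)} + t{\left(-1508 \right)} = 1245 - 1508 = -263$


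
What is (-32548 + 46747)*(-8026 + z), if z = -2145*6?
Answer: -296702304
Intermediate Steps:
z = -12870
(-32548 + 46747)*(-8026 + z) = (-32548 + 46747)*(-8026 - 12870) = 14199*(-20896) = -296702304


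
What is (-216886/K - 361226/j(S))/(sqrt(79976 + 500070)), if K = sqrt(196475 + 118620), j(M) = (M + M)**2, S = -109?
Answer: sqrt(580046)*(-30712495 - 2781244*sqrt(315095))/2343751268980 ≈ -0.51730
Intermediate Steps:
j(M) = 4*M**2 (j(M) = (2*M)**2 = 4*M**2)
K = sqrt(315095) ≈ 561.33
(-216886/K - 361226/j(S))/(sqrt(79976 + 500070)) = (-216886*sqrt(315095)/315095 - 361226/(4*(-109)**2))/(sqrt(79976 + 500070)) = (-12758*sqrt(315095)/18535 - 361226/(4*11881))/(sqrt(580046)) = (-12758*sqrt(315095)/18535 - 361226/47524)*(sqrt(580046)/580046) = (-12758*sqrt(315095)/18535 - 361226*1/47524)*(sqrt(580046)/580046) = (-12758*sqrt(315095)/18535 - 1657/218)*(sqrt(580046)/580046) = (-1657/218 - 12758*sqrt(315095)/18535)*(sqrt(580046)/580046) = sqrt(580046)*(-1657/218 - 12758*sqrt(315095)/18535)/580046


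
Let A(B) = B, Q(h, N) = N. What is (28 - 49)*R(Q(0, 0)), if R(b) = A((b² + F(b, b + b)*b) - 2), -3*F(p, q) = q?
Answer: 42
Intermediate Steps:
F(p, q) = -q/3
R(b) = -2 + b²/3 (R(b) = (b² + (-(b + b)/3)*b) - 2 = (b² + (-2*b/3)*b) - 2 = (b² - 2*b²/3) - 2 = b²/3 - 2 = -2 + b²/3)
(28 - 49)*R(Q(0, 0)) = (28 - 49)*(-2 + (⅓)*0²) = -21*(-2 + (⅓)*0) = -21*(-2 + 0) = -21*(-2) = 42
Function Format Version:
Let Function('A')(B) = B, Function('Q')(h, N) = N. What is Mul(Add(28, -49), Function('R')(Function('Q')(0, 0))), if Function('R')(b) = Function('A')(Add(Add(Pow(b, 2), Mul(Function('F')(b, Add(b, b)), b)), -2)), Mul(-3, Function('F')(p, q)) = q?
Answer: 42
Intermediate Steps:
Function('F')(p, q) = Mul(Rational(-1, 3), q)
Function('R')(b) = Add(-2, Mul(Rational(1, 3), Pow(b, 2))) (Function('R')(b) = Add(Add(Pow(b, 2), Mul(Mul(Rational(-1, 3), Add(b, b)), b)), -2) = Add(Add(Pow(b, 2), Mul(Mul(Rational(-1, 3), Mul(2, b)), b)), -2) = Add(Add(Pow(b, 2), Mul(Mul(Rational(-2, 3), b), b)), -2) = Add(Add(Pow(b, 2), Mul(Rational(-2, 3), Pow(b, 2))), -2) = Add(Mul(Rational(1, 3), Pow(b, 2)), -2) = Add(-2, Mul(Rational(1, 3), Pow(b, 2))))
Mul(Add(28, -49), Function('R')(Function('Q')(0, 0))) = Mul(Add(28, -49), Add(-2, Mul(Rational(1, 3), Pow(0, 2)))) = Mul(-21, Add(-2, Mul(Rational(1, 3), 0))) = Mul(-21, Add(-2, 0)) = Mul(-21, -2) = 42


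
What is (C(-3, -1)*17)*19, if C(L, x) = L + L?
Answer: -1938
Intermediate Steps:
C(L, x) = 2*L
(C(-3, -1)*17)*19 = ((2*(-3))*17)*19 = -6*17*19 = -102*19 = -1938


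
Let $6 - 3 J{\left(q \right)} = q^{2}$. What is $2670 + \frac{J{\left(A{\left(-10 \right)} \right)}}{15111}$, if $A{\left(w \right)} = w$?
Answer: $\frac{121039016}{45333} \approx 2670.0$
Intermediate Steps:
$J{\left(q \right)} = 2 - \frac{q^{2}}{3}$
$2670 + \frac{J{\left(A{\left(-10 \right)} \right)}}{15111} = 2670 + \frac{2 - \frac{\left(-10\right)^{2}}{3}}{15111} = 2670 + \left(2 - \frac{100}{3}\right) \frac{1}{15111} = 2670 - \frac{94}{45333} = \frac{121039016}{45333}$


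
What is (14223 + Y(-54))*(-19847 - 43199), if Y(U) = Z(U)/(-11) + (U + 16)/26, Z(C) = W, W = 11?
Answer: -11655124882/13 ≈ -8.9655e+8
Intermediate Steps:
Z(C) = 11
Y(U) = -5/13 + U/26 (Y(U) = 11/(-11) + (U + 16)/26 = 11*(-1/11) + (16 + U)*(1/26) = -1 + (8/13 + U/26) = -5/13 + U/26)
(14223 + Y(-54))*(-19847 - 43199) = (14223 + (-5/13 + (1/26)*(-54)))*(-19847 - 43199) = (14223 + (-5/13 - 27/13))*(-63046) = (14223 - 32/13)*(-63046) = (184867/13)*(-63046) = -11655124882/13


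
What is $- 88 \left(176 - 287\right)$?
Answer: $9768$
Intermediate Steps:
$- 88 \left(176 - 287\right) = \left(-88\right) \left(-111\right) = 9768$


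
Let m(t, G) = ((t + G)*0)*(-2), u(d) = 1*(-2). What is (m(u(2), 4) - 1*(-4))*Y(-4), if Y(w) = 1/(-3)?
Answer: -4/3 ≈ -1.3333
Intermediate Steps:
u(d) = -2
Y(w) = -1/3
m(t, G) = 0 (m(t, G) = ((G + t)*0)*(-2) = 0*(-2) = 0)
(m(u(2), 4) - 1*(-4))*Y(-4) = (0 - 1*(-4))*(-1/3) = (0 + 4)*(-1/3) = 4*(-1/3) = -4/3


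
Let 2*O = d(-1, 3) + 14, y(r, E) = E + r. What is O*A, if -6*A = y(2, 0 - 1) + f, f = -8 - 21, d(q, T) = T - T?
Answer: 98/3 ≈ 32.667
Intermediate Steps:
d(q, T) = 0
f = -29
A = 14/3 (A = -(((0 - 1) + 2) - 29)/6 = -((-1 + 2) - 29)/6 = -(1 - 29)/6 = -⅙*(-28) = 14/3 ≈ 4.6667)
O = 7 (O = (0 + 14)/2 = (½)*14 = 7)
O*A = 7*(14/3) = 98/3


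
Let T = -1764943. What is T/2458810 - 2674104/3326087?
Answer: -12445467624281/8178215976470 ≈ -1.5218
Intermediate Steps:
T/2458810 - 2674104/3326087 = -1764943/2458810 - 2674104/3326087 = -12445467624281/8178215976470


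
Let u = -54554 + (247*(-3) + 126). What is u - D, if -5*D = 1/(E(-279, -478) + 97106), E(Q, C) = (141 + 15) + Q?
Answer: -26752275634/484915 ≈ -55169.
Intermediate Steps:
E(Q, C) = 156 + Q
u = -55169 (u = -54554 + (-741 + 126) = -54554 - 615 = -55169)
D = -1/484915 (D = -1/(5*((156 - 279) + 97106)) = -1/(5*(-123 + 97106)) = -1/5/96983 = -1/5*1/96983 = -1/484915 ≈ -2.0622e-6)
u - D = -55169 - 1*(-1/484915) = -55169 + 1/484915 = -26752275634/484915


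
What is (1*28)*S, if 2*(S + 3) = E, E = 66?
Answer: 840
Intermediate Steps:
S = 30 (S = -3 + (½)*66 = -3 + 33 = 30)
(1*28)*S = (1*28)*30 = 28*30 = 840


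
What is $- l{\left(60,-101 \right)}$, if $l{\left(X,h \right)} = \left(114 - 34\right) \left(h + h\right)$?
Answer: $16160$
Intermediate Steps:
$l{\left(X,h \right)} = 160 h$ ($l{\left(X,h \right)} = 80 \cdot 2 h = 160 h$)
$- l{\left(60,-101 \right)} = - 160 \left(-101\right) = \left(-1\right) \left(-16160\right) = 16160$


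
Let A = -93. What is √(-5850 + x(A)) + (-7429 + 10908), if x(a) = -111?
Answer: 3479 + I*√5961 ≈ 3479.0 + 77.208*I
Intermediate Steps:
√(-5850 + x(A)) + (-7429 + 10908) = √(-5850 - 111) + (-7429 + 10908) = √(-5961) + 3479 = I*√5961 + 3479 = 3479 + I*√5961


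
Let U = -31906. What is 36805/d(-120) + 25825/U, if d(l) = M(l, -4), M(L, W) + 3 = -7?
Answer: -58727929/15953 ≈ -3681.3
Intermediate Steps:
M(L, W) = -10 (M(L, W) = -3 - 7 = -10)
d(l) = -10
36805/d(-120) + 25825/U = 36805/(-10) + 25825/(-31906) = 36805*(-⅒) + 25825*(-1/31906) = -7361/2 - 25825/31906 = -58727929/15953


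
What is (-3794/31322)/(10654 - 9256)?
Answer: -1897/21894078 ≈ -8.6644e-5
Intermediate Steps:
(-3794/31322)/(10654 - 9256) = -3794*1/31322/1398 = -1897/15661*1/1398 = -1897/21894078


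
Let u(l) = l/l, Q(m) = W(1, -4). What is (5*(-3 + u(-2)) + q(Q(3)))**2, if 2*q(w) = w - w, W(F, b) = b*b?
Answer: 100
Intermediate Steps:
W(F, b) = b**2
Q(m) = 16 (Q(m) = (-4)**2 = 16)
q(w) = 0 (q(w) = (w - w)/2 = (1/2)*0 = 0)
u(l) = 1
(5*(-3 + u(-2)) + q(Q(3)))**2 = (5*(-3 + 1) + 0)**2 = (5*(-2) + 0)**2 = (-10 + 0)**2 = (-10)**2 = 100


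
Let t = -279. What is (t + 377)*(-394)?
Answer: -38612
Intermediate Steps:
(t + 377)*(-394) = (-279 + 377)*(-394) = 98*(-394) = -38612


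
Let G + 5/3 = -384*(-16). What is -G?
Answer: -18427/3 ≈ -6142.3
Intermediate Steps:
G = 18427/3 (G = -5/3 - 384*(-16) = -5/3 + 6144 = 18427/3 ≈ 6142.3)
-G = -1*18427/3 = -18427/3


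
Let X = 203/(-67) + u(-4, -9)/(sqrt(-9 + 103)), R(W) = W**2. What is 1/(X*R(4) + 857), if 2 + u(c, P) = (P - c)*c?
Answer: 18953831/15303911391 - 71824*sqrt(94)/15303911391 ≈ 0.0011930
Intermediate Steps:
u(c, P) = -2 + c*(P - c) (u(c, P) = -2 + (P - c)*c = -2 + c*(P - c))
X = -203/67 + 9*sqrt(94)/47 (X = 203/(-67) + (-2 - 1*(-4)**2 - 9*(-4))/(sqrt(-9 + 103)) = 203*(-1/67) + (-2 - 1*16 + 36)/(sqrt(94)) = -203/67 + (-2 - 16 + 36)*(sqrt(94)/94) = -203/67 + 18*(sqrt(94)/94) = -203/67 + 9*sqrt(94)/47 ≈ -1.1733)
1/(X*R(4) + 857) = 1/((-203/67 + 9*sqrt(94)/47)*4**2 + 857) = 1/((-203/67 + 9*sqrt(94)/47)*16 + 857) = 1/((-3248/67 + 144*sqrt(94)/47) + 857) = 1/(54171/67 + 144*sqrt(94)/47)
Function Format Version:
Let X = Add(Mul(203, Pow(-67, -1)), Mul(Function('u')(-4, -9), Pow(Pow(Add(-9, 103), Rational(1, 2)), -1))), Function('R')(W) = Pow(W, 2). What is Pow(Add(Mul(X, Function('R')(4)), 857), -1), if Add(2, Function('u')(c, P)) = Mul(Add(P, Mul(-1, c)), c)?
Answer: Add(Rational(18953831, 15303911391), Mul(Rational(-71824, 15303911391), Pow(94, Rational(1, 2)))) ≈ 0.0011930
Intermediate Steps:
Function('u')(c, P) = Add(-2, Mul(c, Add(P, Mul(-1, c)))) (Function('u')(c, P) = Add(-2, Mul(Add(P, Mul(-1, c)), c)) = Add(-2, Mul(c, Add(P, Mul(-1, c)))))
X = Add(Rational(-203, 67), Mul(Rational(9, 47), Pow(94, Rational(1, 2)))) (X = Add(Mul(203, Pow(-67, -1)), Mul(Add(-2, Mul(-1, Pow(-4, 2)), Mul(-9, -4)), Pow(Pow(Add(-9, 103), Rational(1, 2)), -1))) = Add(Mul(203, Rational(-1, 67)), Mul(Add(-2, Mul(-1, 16), 36), Pow(Pow(94, Rational(1, 2)), -1))) = Add(Rational(-203, 67), Mul(Add(-2, -16, 36), Mul(Rational(1, 94), Pow(94, Rational(1, 2))))) = Add(Rational(-203, 67), Mul(18, Mul(Rational(1, 94), Pow(94, Rational(1, 2))))) = Add(Rational(-203, 67), Mul(Rational(9, 47), Pow(94, Rational(1, 2)))) ≈ -1.1733)
Pow(Add(Mul(X, Function('R')(4)), 857), -1) = Pow(Add(Mul(Add(Rational(-203, 67), Mul(Rational(9, 47), Pow(94, Rational(1, 2)))), Pow(4, 2)), 857), -1) = Pow(Add(Mul(Add(Rational(-203, 67), Mul(Rational(9, 47), Pow(94, Rational(1, 2)))), 16), 857), -1) = Pow(Add(Add(Rational(-3248, 67), Mul(Rational(144, 47), Pow(94, Rational(1, 2)))), 857), -1) = Pow(Add(Rational(54171, 67), Mul(Rational(144, 47), Pow(94, Rational(1, 2)))), -1)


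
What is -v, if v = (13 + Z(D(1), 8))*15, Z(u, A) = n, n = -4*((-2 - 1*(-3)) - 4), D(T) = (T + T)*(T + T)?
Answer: -375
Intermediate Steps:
D(T) = 4*T² (D(T) = (2*T)*(2*T) = 4*T²)
n = 12 (n = -4*((-2 + 3) - 4) = -4*(1 - 4) = -4*(-3) = 12)
Z(u, A) = 12
v = 375 (v = (13 + 12)*15 = 25*15 = 375)
-v = -1*375 = -375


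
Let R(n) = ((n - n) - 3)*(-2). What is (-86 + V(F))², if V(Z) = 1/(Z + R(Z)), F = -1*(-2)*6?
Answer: 2393209/324 ≈ 7386.4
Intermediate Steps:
R(n) = 6 (R(n) = (0 - 3)*(-2) = -3*(-2) = 6)
F = 12 (F = 2*6 = 12)
V(Z) = 1/(6 + Z) (V(Z) = 1/(Z + 6) = 1/(6 + Z))
(-86 + V(F))² = (-86 + 1/(6 + 12))² = (-86 + 1/18)² = (-1547/18)² = 2393209/324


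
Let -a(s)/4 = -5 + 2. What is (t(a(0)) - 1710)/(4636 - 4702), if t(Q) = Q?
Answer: 283/11 ≈ 25.727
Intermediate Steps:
a(s) = 12 (a(s) = -4*(-5 + 2) = -4*(-3) = 12)
(t(a(0)) - 1710)/(4636 - 4702) = (12 - 1710)/(4636 - 4702) = -1698/(-66) = -1698*(-1/66) = 283/11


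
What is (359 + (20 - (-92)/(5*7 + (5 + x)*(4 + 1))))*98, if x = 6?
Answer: 1675898/45 ≈ 37242.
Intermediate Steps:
(359 + (20 - (-92)/(5*7 + (5 + x)*(4 + 1))))*98 = (359 + (20 - (-92)/(5*7 + (5 + 6)*(4 + 1))))*98 = (359 + (20 - (-92)/(35 + 11*5)))*98 = (359 + (20 - (-92)/(35 + 55)))*98 = (359 + (20 - (-92)/90))*98 = (359 + (20 - 1*(-46/45)))*98 = (359 + (20 + 46/45))*98 = (359 + 946/45)*98 = (17101/45)*98 = 1675898/45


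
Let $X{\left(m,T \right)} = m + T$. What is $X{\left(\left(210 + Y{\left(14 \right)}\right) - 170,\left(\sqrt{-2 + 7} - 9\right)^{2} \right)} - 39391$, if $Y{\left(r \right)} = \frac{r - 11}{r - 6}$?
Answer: $- \frac{314117}{8} - 18 \sqrt{5} \approx -39305.0$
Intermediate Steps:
$Y{\left(r \right)} = \frac{-11 + r}{-6 + r}$
$X{\left(m,T \right)} = T + m$
$X{\left(\left(210 + Y{\left(14 \right)}\right) - 170,\left(\sqrt{-2 + 7} - 9\right)^{2} \right)} - 39391 = \left(\left(\sqrt{-2 + 7} - 9\right)^{2} - \left(-40 - \frac{-11 + 14}{-6 + 14}\right)\right) - 39391 = \left(\left(\sqrt{5} - 9\right)^{2} - \left(-40 - \frac{1}{8} \cdot 3\right)\right) - 39391 = \left(\left(-9 + \sqrt{5}\right)^{2} + \left(\left(210 + \frac{1}{8} \cdot 3\right) - 170\right)\right) - 39391 = \left(\left(-9 + \sqrt{5}\right)^{2} + \left(\left(210 + \frac{3}{8}\right) - 170\right)\right) - 39391 = \left(\left(-9 + \sqrt{5}\right)^{2} + \left(\frac{1683}{8} - 170\right)\right) - 39391 = \left(\left(-9 + \sqrt{5}\right)^{2} + \frac{323}{8}\right) - 39391 = \left(\frac{323}{8} + \left(-9 + \sqrt{5}\right)^{2}\right) - 39391 = - \frac{314805}{8} + \left(-9 + \sqrt{5}\right)^{2}$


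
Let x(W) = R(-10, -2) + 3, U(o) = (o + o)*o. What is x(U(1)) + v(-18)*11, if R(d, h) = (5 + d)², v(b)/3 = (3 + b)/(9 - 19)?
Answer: 155/2 ≈ 77.500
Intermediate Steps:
v(b) = -9/10 - 3*b/10 (v(b) = 3*((3 + b)/(9 - 19)) = 3*((3 + b)/(-10)) = 3*((3 + b)*(-⅒)) = 3*(-3/10 - b/10) = -9/10 - 3*b/10)
U(o) = 2*o² (U(o) = (2*o)*o = 2*o²)
x(W) = 28 (x(W) = (5 - 10)² + 3 = (-5)² + 3 = 25 + 3 = 28)
x(U(1)) + v(-18)*11 = 28 + (-9/10 - 3/10*(-18))*11 = 28 + (-9/10 + 27/5)*11 = 28 + (9/2)*11 = 28 + 99/2 = 155/2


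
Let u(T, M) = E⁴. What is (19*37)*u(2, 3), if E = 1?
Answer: 703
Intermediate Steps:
u(T, M) = 1 (u(T, M) = 1⁴ = 1)
(19*37)*u(2, 3) = (19*37)*1 = 703*1 = 703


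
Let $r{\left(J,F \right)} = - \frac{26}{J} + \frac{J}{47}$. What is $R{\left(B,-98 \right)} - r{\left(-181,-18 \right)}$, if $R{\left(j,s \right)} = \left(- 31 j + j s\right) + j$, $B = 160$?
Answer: $- \frac{174191821}{8507} \approx -20476.0$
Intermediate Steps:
$R{\left(j,s \right)} = - 30 j + j s$
$r{\left(J,F \right)} = - \frac{26}{J} + \frac{J}{47}$ ($r{\left(J,F \right)} = - \frac{26}{J} + J \frac{1}{47} = - \frac{26}{J} + \frac{J}{47}$)
$R{\left(B,-98 \right)} - r{\left(-181,-18 \right)} = 160 \left(-30 - 98\right) - \left(- \frac{26}{-181} + \frac{1}{47} \left(-181\right)\right) = 160 \left(-128\right) - \left(\left(-26\right) \left(- \frac{1}{181}\right) - \frac{181}{47}\right) = -20480 - \left(\frac{26}{181} - \frac{181}{47}\right) = -20480 - - \frac{31539}{8507} = -20480 + \frac{31539}{8507} = - \frac{174191821}{8507}$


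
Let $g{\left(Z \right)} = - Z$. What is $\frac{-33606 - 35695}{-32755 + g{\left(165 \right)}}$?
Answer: $\frac{69301}{32920} \approx 2.1051$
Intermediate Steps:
$\frac{-33606 - 35695}{-32755 + g{\left(165 \right)}} = \frac{-33606 - 35695}{-32755 - 165} = - \frac{69301}{-32755 - 165} = - \frac{69301}{-32920} = \left(-69301\right) \left(- \frac{1}{32920}\right) = \frac{69301}{32920}$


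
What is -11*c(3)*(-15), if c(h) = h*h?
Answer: 1485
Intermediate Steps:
c(h) = h²
-11*c(3)*(-15) = -11*3²*(-15) = -11*9*(-15) = -99*(-15) = 1485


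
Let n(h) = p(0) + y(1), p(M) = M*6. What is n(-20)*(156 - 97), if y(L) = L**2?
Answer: 59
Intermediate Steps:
p(M) = 6*M
n(h) = 1 (n(h) = 6*0 + 1**2 = 0 + 1 = 1)
n(-20)*(156 - 97) = 1*(156 - 97) = 1*59 = 59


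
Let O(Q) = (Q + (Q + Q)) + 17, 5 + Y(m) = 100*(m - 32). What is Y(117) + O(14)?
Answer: 8554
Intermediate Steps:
Y(m) = -3205 + 100*m (Y(m) = -5 + 100*(m - 32) = -5 + 100*(-32 + m) = -5 + (-3200 + 100*m) = -3205 + 100*m)
O(Q) = 17 + 3*Q (O(Q) = (Q + 2*Q) + 17 = 3*Q + 17 = 17 + 3*Q)
Y(117) + O(14) = (-3205 + 100*117) + (17 + 3*14) = (-3205 + 11700) + (17 + 42) = 8495 + 59 = 8554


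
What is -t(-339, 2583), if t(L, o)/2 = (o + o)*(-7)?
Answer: 72324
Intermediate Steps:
t(L, o) = -28*o (t(L, o) = 2*((o + o)*(-7)) = 2*((2*o)*(-7)) = 2*(-14*o) = -28*o)
-t(-339, 2583) = -(-28)*2583 = -1*(-72324) = 72324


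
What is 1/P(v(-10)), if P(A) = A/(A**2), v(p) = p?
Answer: -10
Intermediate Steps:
P(A) = 1/A (P(A) = A/A**2 = 1/A)
1/P(v(-10)) = 1/(1/(-10)) = 1/(-1/10) = -10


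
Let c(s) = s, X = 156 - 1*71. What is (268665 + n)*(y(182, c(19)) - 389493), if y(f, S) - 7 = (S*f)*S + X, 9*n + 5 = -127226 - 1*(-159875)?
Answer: -793266156671/9 ≈ -8.8141e+10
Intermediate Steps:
X = 85 (X = 156 - 71 = 85)
n = 32644/9 (n = -5/9 + (-127226 - 1*(-159875))/9 = -5/9 + (-127226 + 159875)/9 = -5/9 + (⅑)*32649 = -5/9 + 10883/3 = 32644/9 ≈ 3627.1)
y(f, S) = 92 + f*S² (y(f, S) = 7 + ((S*f)*S + 85) = 7 + (f*S² + 85) = 7 + (85 + f*S²) = 92 + f*S²)
(268665 + n)*(y(182, c(19)) - 389493) = (268665 + 32644/9)*((92 + 182*19²) - 389493) = 2450629*((92 + 182*361) - 389493)/9 = 2450629*((92 + 65702) - 389493)/9 = 2450629*(65794 - 389493)/9 = (2450629/9)*(-323699) = -793266156671/9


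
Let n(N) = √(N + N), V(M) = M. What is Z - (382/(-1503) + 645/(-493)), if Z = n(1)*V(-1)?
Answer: 1157761/740979 - √2 ≈ 0.14826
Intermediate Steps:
n(N) = √2*√N (n(N) = √(2*N) = √2*√N)
Z = -√2 (Z = (√2*√1)*(-1) = (√2*1)*(-1) = √2*(-1) = -√2 ≈ -1.4142)
Z - (382/(-1503) + 645/(-493)) = -√2 - (382/(-1503) + 645/(-493)) = -√2 - (382*(-1/1503) + 645*(-1/493)) = -√2 - (-382/1503 - 645/493) = -√2 - 1*(-1157761/740979) = -√2 + 1157761/740979 = 1157761/740979 - √2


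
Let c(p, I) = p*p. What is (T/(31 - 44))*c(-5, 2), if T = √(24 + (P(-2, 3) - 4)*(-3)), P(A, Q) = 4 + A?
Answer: -25*√30/13 ≈ -10.533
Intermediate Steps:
c(p, I) = p²
T = √30 (T = √(24 + ((4 - 2) - 4)*(-3)) = √(24 + (2 - 4)*(-3)) = √(24 - 2*(-3)) = √(24 + 6) = √30 ≈ 5.4772)
(T/(31 - 44))*c(-5, 2) = (√30/(31 - 44))*(-5)² = (√30/(-13))*25 = (√30*(-1/13))*25 = -√30/13*25 = -25*√30/13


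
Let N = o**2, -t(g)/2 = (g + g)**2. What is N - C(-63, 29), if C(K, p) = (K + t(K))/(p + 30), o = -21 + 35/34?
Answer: 63979559/68204 ≈ 938.06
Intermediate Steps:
t(g) = -8*g**2 (t(g) = -2*(g + g)**2 = -2*4*g**2 = -8*g**2)
o = -679/34 (o = -21 + 35*(1/34) = -21 + 35/34 = -679/34 ≈ -19.971)
C(K, p) = (K - 8*K**2)/(30 + p) (C(K, p) = (K - 8*K**2)/(p + 30) = (K - 8*K**2)/(30 + p))
N = 461041/1156 (N = (-679/34)**2 = 461041/1156 ≈ 398.82)
N - C(-63, 29) = 461041/1156 - (-63)*(1 - 8*(-63))/(30 + 29) = 461041/1156 - (-63)*(1 + 504)/59 = 461041/1156 - (-63)*505/59 = 461041/1156 - 1*(-31815/59) = 461041/1156 + 31815/59 = 63979559/68204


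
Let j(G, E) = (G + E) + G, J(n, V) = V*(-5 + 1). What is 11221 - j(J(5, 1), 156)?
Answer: 11073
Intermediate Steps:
J(n, V) = -4*V (J(n, V) = V*(-4) = -4*V)
j(G, E) = E + 2*G (j(G, E) = (E + G) + G = E + 2*G)
11221 - j(J(5, 1), 156) = 11221 - (156 + 2*(-4*1)) = 11221 - (156 + 2*(-4)) = 11221 - (156 - 8) = 11221 - 1*148 = 11221 - 148 = 11073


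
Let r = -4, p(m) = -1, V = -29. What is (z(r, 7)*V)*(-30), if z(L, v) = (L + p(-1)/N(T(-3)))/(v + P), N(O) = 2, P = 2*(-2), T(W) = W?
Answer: -1305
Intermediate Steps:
P = -4
z(L, v) = (-1/2 + L)/(-4 + v) (z(L, v) = (L - 1/2)/(v - 4) = (L - 1*1/2)/(-4 + v) = (L - 1/2)/(-4 + v) = (-1/2 + L)/(-4 + v))
(z(r, 7)*V)*(-30) = (((-1/2 - 4)/(-4 + 7))*(-29))*(-30) = ((-9/2/3)*(-29))*(-30) = (((1/3)*(-9/2))*(-29))*(-30) = -3/2*(-29)*(-30) = (87/2)*(-30) = -1305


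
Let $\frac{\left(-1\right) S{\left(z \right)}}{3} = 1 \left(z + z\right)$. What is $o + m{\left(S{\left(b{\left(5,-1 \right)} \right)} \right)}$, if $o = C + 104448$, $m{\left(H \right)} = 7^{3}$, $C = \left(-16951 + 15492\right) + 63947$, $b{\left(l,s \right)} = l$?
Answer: $167279$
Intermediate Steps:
$S{\left(z \right)} = - 6 z$ ($S{\left(z \right)} = - 3 \cdot 1 \left(z + z\right) = - 3 \cdot 1 \cdot 2 z = - 3 \cdot 2 z = - 6 z$)
$C = 62488$ ($C = -1459 + 63947 = 62488$)
$m{\left(H \right)} = 343$
$o = 166936$ ($o = 62488 + 104448 = 166936$)
$o + m{\left(S{\left(b{\left(5,-1 \right)} \right)} \right)} = 166936 + 343 = 167279$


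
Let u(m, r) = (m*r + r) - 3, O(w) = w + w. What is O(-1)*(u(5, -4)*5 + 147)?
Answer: -24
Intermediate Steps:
O(w) = 2*w
u(m, r) = -3 + r + m*r (u(m, r) = (r + m*r) - 3 = -3 + r + m*r)
O(-1)*(u(5, -4)*5 + 147) = (2*(-1))*((-3 - 4 + 5*(-4))*5 + 147) = -2*((-3 - 4 - 20)*5 + 147) = -2*(-27*5 + 147) = -2*(-135 + 147) = -2*12 = -24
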